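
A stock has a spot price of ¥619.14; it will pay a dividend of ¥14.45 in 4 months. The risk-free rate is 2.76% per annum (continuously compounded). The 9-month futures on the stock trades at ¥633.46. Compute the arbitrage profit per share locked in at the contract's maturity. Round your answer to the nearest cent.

PV(dividends) I = 14.45·e^(−0.0276·4/12) = 14.3177
Fair futures F* = (S − I)·e^(rT) = (619.14 − 14.3177)·e^0.020700 = 604.8223 × 1.020916 = 617.4728
Market ¥633.46 > fair 617.4728: forward overpriced → cash-and-carry (borrow at r, buy the stock and collect the dividends, short the forward).
Profit at T = |F_mkt − F*| = |633.46 − 617.4728| = ¥15.99 per share

¥15.99 per share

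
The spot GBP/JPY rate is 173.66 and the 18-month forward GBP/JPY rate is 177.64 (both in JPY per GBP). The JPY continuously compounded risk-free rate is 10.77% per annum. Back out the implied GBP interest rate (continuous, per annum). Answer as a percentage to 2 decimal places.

F = S·e^((r_JPY − r_GBP)T) ⇒ r_GBP = r_JPY − ln(F/S)/T
ln(177.64/173.66) = 0.022660; /(18/12) = 0.015107
r_GBP = 0.1077 − 0.015107 = 0.092593
r_GBP = 9.26%

9.26%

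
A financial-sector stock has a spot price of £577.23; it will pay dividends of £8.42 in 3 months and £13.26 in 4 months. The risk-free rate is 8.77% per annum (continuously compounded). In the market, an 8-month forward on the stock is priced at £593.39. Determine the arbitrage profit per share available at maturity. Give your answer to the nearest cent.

£3.79 per share

PV(dividends) I = 8.42·e^(−0.0877·3/12) + 13.26·e^(−0.0877·4/12) = 21.1154
Fair forward F* = (S − I)·e^(rT) = (577.23 − 21.1154)·e^0.058467 = 556.1146 × 1.060210 = 589.5983
Market £593.39 > fair 589.5983: forward overpriced → cash-and-carry (borrow at r, buy the stock and collect the dividends, short the forward).
Profit at T = |F_mkt − F*| = |593.39 − 589.5983| = £3.79 per share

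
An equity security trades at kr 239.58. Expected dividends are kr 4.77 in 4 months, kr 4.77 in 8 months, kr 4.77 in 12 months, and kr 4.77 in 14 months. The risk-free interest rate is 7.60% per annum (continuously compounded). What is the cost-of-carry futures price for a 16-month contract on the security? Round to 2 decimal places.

kr 245.24

PV(dividends) I = 4.77·e^(−0.0760·4/12) + 4.77·e^(−0.0760·8/12) + 4.77·e^(−0.0760·12/12) + 4.77·e^(−0.0760·14/12)
I = 4.6507 + 4.5343 + 4.4209 + 4.3653 = 17.9712
F = (S − I)·e^(rT) = (239.58 − 17.9712) · e^(0.0760·16/12)
= 221.6088 · e^0.101333 = 221.6088 × 1.106645 = kr 245.24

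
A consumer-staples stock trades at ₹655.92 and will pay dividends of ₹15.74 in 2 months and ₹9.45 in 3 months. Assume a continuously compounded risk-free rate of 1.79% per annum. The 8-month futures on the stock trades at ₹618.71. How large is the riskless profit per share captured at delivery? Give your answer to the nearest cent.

PV(dividends) I = 15.74·e^(−0.0179·2/12) + 9.45·e^(−0.0179·3/12) = 25.1009
Fair futures F* = (S − I)·e^(rT) = (655.92 − 25.1009)·e^0.011933 = 630.8191 × 1.012004 = 638.3915
Market ₹618.71 < fair 638.3915: forward underpriced → reverse cash-and-carry (short the stock, invest proceeds at r, pay the dividends, go long the forward).
Profit at T = |F_mkt − F*| = |618.71 − 638.3915| = ₹19.68 per share

₹19.68 per share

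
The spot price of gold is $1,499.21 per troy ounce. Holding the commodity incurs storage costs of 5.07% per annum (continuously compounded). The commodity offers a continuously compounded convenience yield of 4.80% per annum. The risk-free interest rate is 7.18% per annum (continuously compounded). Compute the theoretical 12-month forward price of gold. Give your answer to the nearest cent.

$1,615.17 per troy ounce

Net carry = r + u − y = 0.0718 + 0.0507 − 0.0480 = 0.0745
F = S·e^((r+u−y)T) = 1499.21 · e^(0.0745 × 12/12) = 1499.21 · e^0.07450000
= 1499.21 × 1.07734534 = $1,615.17 per troy ounce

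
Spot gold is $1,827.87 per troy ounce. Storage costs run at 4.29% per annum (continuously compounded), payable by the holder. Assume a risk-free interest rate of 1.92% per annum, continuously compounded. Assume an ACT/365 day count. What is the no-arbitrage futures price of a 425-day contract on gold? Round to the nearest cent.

Net carry = r + u − y = 0.0192 + 0.0429 − 0.0000 = 0.0621
F = S·e^((r+u−y)T) = 1827.87 · e^(0.0621 × 425/365) = 1827.87 · e^0.07230822
= 1827.87 × 1.07498663 = $1,964.94 per troy ounce

$1,964.94 per troy ounce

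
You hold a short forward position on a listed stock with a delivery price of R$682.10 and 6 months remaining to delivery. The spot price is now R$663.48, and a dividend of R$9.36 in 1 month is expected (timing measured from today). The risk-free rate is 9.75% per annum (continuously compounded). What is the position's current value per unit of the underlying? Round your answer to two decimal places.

-R$4.55

PV(remaining dividends) I = 9.36·e^(−0.0975·1/12) = 9.2843
Current forward F = (S − I)·e^(rT) = (663.48 − 9.2843)·e^(0.0975·6/12) = 654.1957 × 1.049958 = 686.8780
Value (long) = (F − K)·e^(−rT) = (686.8780 − 682.10) × 0.952419 = 4.5507
Short position value = −(long value) = -R$4.55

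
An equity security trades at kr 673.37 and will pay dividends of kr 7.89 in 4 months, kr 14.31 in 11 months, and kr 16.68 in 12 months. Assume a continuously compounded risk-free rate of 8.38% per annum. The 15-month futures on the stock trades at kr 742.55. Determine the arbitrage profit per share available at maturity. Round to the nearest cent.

kr 35.09 per share

PV(dividends) I = 7.89·e^(−0.0838·4/12) + 14.31·e^(−0.0838·11/12) + 16.68·e^(−0.0838·12/12) = 36.2637
Fair futures F* = (S − I)·e^(rT) = (673.37 − 36.2637)·e^0.104750 = 637.1063 × 1.110433 = 707.4639
Market kr 742.55 > fair 707.4639: forward overpriced → cash-and-carry (borrow at r, buy the stock and collect the dividends, short the forward).
Profit at T = |F_mkt − F*| = |742.55 − 707.4639| = kr 35.09 per share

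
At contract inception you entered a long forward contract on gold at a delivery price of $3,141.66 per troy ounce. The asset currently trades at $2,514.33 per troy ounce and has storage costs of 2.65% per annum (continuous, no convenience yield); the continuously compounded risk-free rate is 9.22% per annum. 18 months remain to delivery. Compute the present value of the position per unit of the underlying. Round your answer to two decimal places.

Current fair forward for the remaining 18 months: F = S·e^((r + u)·T), (r + u) = 0.0922 + 0.0265 = 0.1187
F = 2514.33 · e^(0.1187 × 18/12) = 2514.33 × 1.19488506 = 3004.3354
Value of long forward = (F − K)·e^(−rT) = (3004.3354 − 3141.66) · e^(−0.0922·18/12)
= -137.3246 × 0.87083740 = -119.59

-$119.59 per troy ounce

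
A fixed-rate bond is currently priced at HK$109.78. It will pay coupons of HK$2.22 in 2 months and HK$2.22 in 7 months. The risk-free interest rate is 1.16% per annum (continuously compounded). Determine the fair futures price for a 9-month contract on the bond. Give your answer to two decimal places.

PV(coupons) I = 2.22·e^(−0.0116·2/12) + 2.22·e^(−0.0116·7/12)
I = 2.2157 + 2.2050 = 4.4207
F = (S − I)·e^(rT) = (109.78 − 4.4207) · e^(0.0116·9/12)
= 105.3593 · e^0.008700 = 105.3593 × 1.008738 = HK$106.28

HK$106.28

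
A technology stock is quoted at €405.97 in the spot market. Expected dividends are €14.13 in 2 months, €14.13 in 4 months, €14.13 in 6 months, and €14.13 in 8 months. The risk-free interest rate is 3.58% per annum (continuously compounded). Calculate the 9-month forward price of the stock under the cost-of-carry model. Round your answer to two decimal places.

€359.82

PV(dividends) I = 14.13·e^(−0.0358·2/12) + 14.13·e^(−0.0358·4/12) + 14.13·e^(−0.0358·6/12) + 14.13·e^(−0.0358·8/12)
I = 14.0459 + 13.9624 + 13.8793 + 13.7968 = 55.6844
F = (S − I)·e^(rT) = (405.97 − 55.6844) · e^(0.0358·9/12)
= 350.2856 · e^0.026850 = 350.2856 × 1.027214 = €359.82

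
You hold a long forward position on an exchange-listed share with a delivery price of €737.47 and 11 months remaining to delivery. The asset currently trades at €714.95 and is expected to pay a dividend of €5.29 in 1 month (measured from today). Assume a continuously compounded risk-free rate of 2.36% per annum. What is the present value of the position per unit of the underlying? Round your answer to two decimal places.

PV(remaining dividends) I = 5.29·e^(−0.0236·1/12) = 5.2796
Current forward F = (S − I)·e^(rT) = (714.95 − 5.2796)·e^(0.0236·11/12) = 709.6704 × 1.021869 = 725.1902
Value (long) = (F − K)·e^(−rT) = (725.1902 − 737.47) × 0.978599 = -12.0170
Value = -€12.02

-€12.02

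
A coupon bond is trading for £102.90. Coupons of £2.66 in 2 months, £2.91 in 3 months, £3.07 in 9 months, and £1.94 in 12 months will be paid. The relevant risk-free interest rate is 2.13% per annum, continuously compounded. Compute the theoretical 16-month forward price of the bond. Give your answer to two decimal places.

PV(coupons) I = 2.66·e^(−0.0213·2/12) + 2.91·e^(−0.0213·3/12) + 3.07·e^(−0.0213·9/12) + 1.94·e^(−0.0213·12/12)
I = 2.6506 + 2.8945 + 3.0213 + 1.8991 = 10.4655
F = (S − I)·e^(rT) = (102.90 − 10.4655) · e^(0.0213·16/12)
= 92.4345 · e^0.028400 = 92.4345 × 1.028807 = £95.10

£95.10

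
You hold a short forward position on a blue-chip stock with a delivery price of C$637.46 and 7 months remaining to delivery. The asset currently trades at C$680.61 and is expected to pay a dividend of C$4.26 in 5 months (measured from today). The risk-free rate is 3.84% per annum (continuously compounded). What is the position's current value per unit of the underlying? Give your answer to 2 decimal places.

PV(remaining dividends) I = 4.26·e^(−0.0384·5/12) = 4.1924
Current forward F = (S − I)·e^(rT) = (680.61 − 4.1924)·e^(0.0384·7/12) = 676.4176 × 1.022653 = 691.7405
Value (long) = (F − K)·e^(−rT) = (691.7405 − 637.46) × 0.977849 = 53.0781
Short position value = −(long value) = -C$53.08

-C$53.08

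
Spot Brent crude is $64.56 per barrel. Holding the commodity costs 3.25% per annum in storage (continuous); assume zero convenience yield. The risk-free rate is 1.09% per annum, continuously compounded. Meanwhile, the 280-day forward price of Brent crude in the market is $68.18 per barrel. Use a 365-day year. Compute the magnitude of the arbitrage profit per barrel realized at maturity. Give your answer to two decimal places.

Fair forward: F* = S·e^(carry·T), with carry = (r + u) = 0.0109 + 0.0325 = 0.0434
F* = 64.56 · e^(0.0434 × 280/365) = 64.56 · e^0.033293 = 64.56 × 1.033853 = $66.7455
Market $68.18 > fair $66.7455: forward overpriced → cash-and-carry (buy spot, short the forward).
At maturity, profit = |F_mkt − F*| = |68.18 − 66.7455| = $1.43 per barrel

$1.43 per barrel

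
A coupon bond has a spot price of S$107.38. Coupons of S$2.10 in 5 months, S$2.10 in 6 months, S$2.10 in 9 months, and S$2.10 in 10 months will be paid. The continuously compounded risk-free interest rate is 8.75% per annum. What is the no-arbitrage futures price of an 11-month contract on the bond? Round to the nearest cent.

S$107.73

PV(coupons) I = 2.10·e^(−0.0875·5/12) + 2.10·e^(−0.0875·6/12) + 2.10·e^(−0.0875·9/12) + 2.10·e^(−0.0875·10/12)
I = 2.0248 + 2.0101 + 1.9666 + 1.9523 = 7.9538
F = (S − I)·e^(rT) = (107.38 − 7.9538) · e^(0.0875·11/12)
= 99.4262 · e^0.080208 = 99.4262 × 1.083512 = S$107.73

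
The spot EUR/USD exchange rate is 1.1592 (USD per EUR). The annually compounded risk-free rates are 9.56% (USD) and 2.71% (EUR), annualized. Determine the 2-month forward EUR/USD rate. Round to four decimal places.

1.1717

By covered interest parity, F = S · (1+r_USD)^T / (1+r_EUR)^T
= 1.1592 × 1.015333 / 1.004466 = 1.1592 × 1.010819
F = 1.1717 USD per EUR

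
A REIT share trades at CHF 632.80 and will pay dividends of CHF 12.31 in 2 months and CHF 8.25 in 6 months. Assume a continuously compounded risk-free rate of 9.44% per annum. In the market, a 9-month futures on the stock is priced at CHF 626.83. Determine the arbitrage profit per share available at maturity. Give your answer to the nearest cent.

CHF 30.94 per share

PV(dividends) I = 12.31·e^(−0.0944·2/12) + 8.25·e^(−0.0944·6/12) = 19.9875
Fair futures F* = (S − I)·e^(rT) = (632.80 − 19.9875)·e^0.070800 = 612.8125 × 1.073367 = 657.7727
Market CHF 626.83 < fair 657.7727: forward underpriced → reverse cash-and-carry (short the stock, invest proceeds at r, pay the dividends, go long the forward).
Profit at T = |F_mkt − F*| = |626.83 − 657.7727| = CHF 30.94 per share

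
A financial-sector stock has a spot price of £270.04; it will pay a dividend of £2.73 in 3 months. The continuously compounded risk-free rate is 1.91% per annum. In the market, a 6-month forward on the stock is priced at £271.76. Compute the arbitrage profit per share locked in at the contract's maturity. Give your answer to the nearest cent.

£1.87 per share

PV(dividends) I = 2.73·e^(−0.0191·3/12) = 2.7170
Fair forward F* = (S − I)·e^(rT) = (270.04 − 2.7170)·e^0.009550 = 267.3230 × 1.009596 = 269.8882
Market £271.76 > fair 269.8882: forward overpriced → cash-and-carry (borrow at r, buy the stock and collect the dividends, short the forward).
Profit at T = |F_mkt − F*| = |271.76 − 269.8882| = £1.87 per share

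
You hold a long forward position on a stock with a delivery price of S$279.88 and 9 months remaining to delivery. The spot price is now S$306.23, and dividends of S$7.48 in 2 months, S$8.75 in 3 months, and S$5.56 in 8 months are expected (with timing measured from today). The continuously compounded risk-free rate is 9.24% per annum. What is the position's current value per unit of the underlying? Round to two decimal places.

S$23.95

PV(remaining dividends) I = 7.48·e^(−0.0924·2/12) + 8.75·e^(−0.0924·3/12) + 5.56·e^(−0.0924·8/12) = 21.1437
Current forward F = (S − I)·e^(rT) = (306.23 − 21.1437)·e^(0.0924·9/12) = 285.0863 × 1.071758 = 305.5435
Value (long) = (F − K)·e^(−rT) = (305.5435 − 279.88) × 0.933047 = 23.9453
Value = S$23.95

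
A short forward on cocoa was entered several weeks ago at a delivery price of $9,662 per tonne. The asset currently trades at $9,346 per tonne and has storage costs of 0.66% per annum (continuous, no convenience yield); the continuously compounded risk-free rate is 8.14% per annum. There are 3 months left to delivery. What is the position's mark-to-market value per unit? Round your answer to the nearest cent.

$105.93 per tonne

Current fair forward for the remaining 3 months: F = S·e^((r + u)·T), (r + u) = 0.0814 + 0.0066 = 0.0880
F = 9346 · e^(0.0880 × 3/12) = 9346 × 1.02224378 = 9553.8904
Value of long forward = (F − K)·e^(−rT) = (9553.8904 − 9662) · e^(−0.0814·3/12)
= -108.1096 × 0.97985566 = -105.93
Short position value = −(long value) = $105.93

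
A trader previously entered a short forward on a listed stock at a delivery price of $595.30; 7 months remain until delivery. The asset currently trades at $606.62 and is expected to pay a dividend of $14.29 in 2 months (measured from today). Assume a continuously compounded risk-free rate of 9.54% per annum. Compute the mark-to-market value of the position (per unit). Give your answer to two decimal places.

PV(remaining dividends) I = 14.29·e^(−0.0954·2/12) = 14.0646
Current forward F = (S − I)·e^(rT) = (606.62 − 14.0646)·e^(0.0954·7/12) = 592.5554 × 1.057228 = 626.4662
Value (long) = (F − K)·e^(−rT) = (626.4662 − 595.30) × 0.945870 = 29.4792
Short position value = −(long value) = -$29.48

-$29.48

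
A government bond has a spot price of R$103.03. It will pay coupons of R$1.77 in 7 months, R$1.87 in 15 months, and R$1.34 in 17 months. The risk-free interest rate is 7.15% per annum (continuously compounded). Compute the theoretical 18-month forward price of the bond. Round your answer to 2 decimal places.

PV(coupons) I = 1.77·e^(−0.0715·7/12) + 1.87·e^(−0.0715·15/12) + 1.34·e^(−0.0715·17/12)
I = 1.6977 + 1.7101 + 1.2109 = 4.6187
F = (S − I)·e^(rT) = (103.03 − 4.6187) · e^(0.0715·18/12)
= 98.4113 · e^0.107250 = 98.4113 × 1.113213 = R$109.55

R$109.55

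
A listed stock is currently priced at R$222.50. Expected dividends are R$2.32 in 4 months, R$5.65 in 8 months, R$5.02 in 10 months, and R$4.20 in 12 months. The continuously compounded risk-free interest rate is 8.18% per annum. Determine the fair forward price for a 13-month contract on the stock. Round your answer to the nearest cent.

R$225.45

PV(dividends) I = 2.32·e^(−0.0818·4/12) + 5.65·e^(−0.0818·8/12) + 5.02·e^(−0.0818·10/12) + 4.20·e^(−0.0818·12/12)
I = 2.2576 + 5.3501 + 4.6892 + 3.8701 = 16.1670
F = (S − I)·e^(rT) = (222.50 − 16.1670) · e^(0.0818·13/12)
= 206.3330 · e^0.088617 = 206.3330 × 1.092662 = R$225.45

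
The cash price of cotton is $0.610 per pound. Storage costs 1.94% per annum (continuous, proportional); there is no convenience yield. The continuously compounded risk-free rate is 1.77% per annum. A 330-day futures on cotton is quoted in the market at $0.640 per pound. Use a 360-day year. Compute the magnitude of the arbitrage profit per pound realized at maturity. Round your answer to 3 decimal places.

Fair futures: F* = S·e^(carry·T), with carry = (r + u) = 0.0177 + 0.0194 = 0.0371
F* = 0.610 · e^(0.0371 × 330/360) = 0.610 · e^0.034008 = 0.610 × 1.034593 = $0.6311
Market $0.640 > fair $0.6311: forward overpriced → cash-and-carry (buy spot, short the forward).
At maturity, profit = |F_mkt − F*| = |0.640 − 0.6311| = $0.009 per pound

$0.009 per pound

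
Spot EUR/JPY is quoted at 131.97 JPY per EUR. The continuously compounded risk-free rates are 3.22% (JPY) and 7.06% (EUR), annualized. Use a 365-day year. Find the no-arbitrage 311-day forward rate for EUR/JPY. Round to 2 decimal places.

F = S·e^((r_JPY − r_EUR)T) = 131.97 · e^((0.0322 − 0.0706) × 311/365)
= 131.97 · e^-0.032719 = 131.97 × 0.967810
F = 127.72 JPY per EUR

127.72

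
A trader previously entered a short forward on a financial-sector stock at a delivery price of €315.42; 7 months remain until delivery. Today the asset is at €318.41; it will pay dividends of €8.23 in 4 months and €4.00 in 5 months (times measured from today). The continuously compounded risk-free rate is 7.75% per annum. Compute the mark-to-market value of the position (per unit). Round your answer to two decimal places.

PV(remaining dividends) I = 8.23·e^(−0.0775·4/12) + 4.00·e^(−0.0775·5/12) = 11.8930
Current forward F = (S − I)·e^(rT) = (318.41 − 11.8930)·e^(0.0775·7/12) = 306.5170 × 1.046246 = 320.6922
Value (long) = (F − K)·e^(−rT) = (320.6922 − 315.42) × 0.955798 = 5.0392
Short position value = −(long value) = -€5.04

-€5.04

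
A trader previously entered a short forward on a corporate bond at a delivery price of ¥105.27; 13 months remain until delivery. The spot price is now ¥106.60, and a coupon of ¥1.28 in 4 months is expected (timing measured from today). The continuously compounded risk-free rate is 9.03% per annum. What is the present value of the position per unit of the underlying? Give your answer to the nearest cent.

PV(remaining coupons) I = 1.28·e^(−0.0903·4/12) = 1.2420
Current forward F = (S − I)·e^(rT) = (106.60 − 1.2420)·e^(0.0903·13/12) = 105.3580 × 1.102770 = 116.1856
Value (long) = (F − K)·e^(−rT) = (116.1856 − 105.27) × 0.906808 = 9.8984
Short position value = −(long value) = -¥9.90

-¥9.90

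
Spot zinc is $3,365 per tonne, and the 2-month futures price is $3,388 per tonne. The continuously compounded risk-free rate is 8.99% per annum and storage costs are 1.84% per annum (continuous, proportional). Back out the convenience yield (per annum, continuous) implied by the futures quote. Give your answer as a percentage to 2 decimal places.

F = S·e^((r+u−y)T) ⇒ (r+u−y) = ln(F/S)/T
ln(3388/3365) = 0.006812; /T ⇒ 0.040872
y = r + u − ln(F/S)/T = 0.0899 + 0.0184 − 0.040872 = 0.067428
y = 6.74%

6.74%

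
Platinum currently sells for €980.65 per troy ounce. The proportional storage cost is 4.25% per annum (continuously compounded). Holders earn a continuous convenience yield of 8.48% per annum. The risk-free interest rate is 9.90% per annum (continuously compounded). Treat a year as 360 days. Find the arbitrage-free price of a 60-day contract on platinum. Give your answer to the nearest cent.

Net carry = r + u − y = 0.0990 + 0.0425 − 0.0848 = 0.0567
F = S·e^((r+u−y)T) = 980.65 · e^(0.0567 × 60/360) = 980.65 · e^0.009450
= 980.65 × 1.009495 = €989.96 per troy ounce

€989.96 per troy ounce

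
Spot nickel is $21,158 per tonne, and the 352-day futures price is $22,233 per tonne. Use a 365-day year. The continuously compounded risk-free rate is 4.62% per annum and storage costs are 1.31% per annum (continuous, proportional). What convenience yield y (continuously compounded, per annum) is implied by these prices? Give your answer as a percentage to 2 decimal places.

F = S·e^((r+u−y)T) ⇒ (r+u−y) = ln(F/S)/T
ln(22233/21158) = 0.049560; /T ⇒ 0.051390
y = r + u − ln(F/S)/T = 0.0462 + 0.0131 − 0.051390 = 0.007910
y = 0.79%

0.79%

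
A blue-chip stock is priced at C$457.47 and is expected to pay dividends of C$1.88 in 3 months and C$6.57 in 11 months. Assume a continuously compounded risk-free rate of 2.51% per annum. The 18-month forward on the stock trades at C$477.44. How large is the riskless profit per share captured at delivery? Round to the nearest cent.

PV(dividends) I = 1.88·e^(−0.0251·3/12) + 6.57·e^(−0.0251·11/12) = 8.2888
Fair forward F* = (S − I)·e^(rT) = (457.47 − 8.2888)·e^0.037650 = 449.1812 × 1.038368 = 466.4154
Market C$477.44 > fair 466.4154: forward overpriced → cash-and-carry (borrow at r, buy the stock and collect the dividends, short the forward).
Profit at T = |F_mkt − F*| = |477.44 − 466.4154| = C$11.02 per share

C$11.02 per share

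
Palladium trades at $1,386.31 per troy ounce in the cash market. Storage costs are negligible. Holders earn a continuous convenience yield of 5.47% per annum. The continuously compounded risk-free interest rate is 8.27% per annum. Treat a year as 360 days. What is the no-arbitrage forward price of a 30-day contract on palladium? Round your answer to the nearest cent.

Net carry = r + u − y = 0.0827 + 0.0000 − 0.0547 = 0.0280
F = S·e^((r+u−y)T) = 1386.31 · e^(0.0280 × 30/360) = 1386.31 · e^0.00233333
= 1386.31 × 1.00233605 = $1,389.55 per troy ounce

$1,389.55 per troy ounce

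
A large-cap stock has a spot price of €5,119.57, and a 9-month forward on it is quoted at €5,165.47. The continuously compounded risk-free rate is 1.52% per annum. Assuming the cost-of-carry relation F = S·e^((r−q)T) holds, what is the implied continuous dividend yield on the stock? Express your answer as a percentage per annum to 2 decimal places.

From F = S·e^((r−q)T): (r − q) = ln(F/S)/T
ln(5165.47/5119.57) = ln(1.008966) = 0.008926
(r − q) = 0.008926 / (9/12) = 0.011901
q = r − ln(F/S)/T = 0.0152 − 0.011901 = 0.003299
q = 0.33%

0.33%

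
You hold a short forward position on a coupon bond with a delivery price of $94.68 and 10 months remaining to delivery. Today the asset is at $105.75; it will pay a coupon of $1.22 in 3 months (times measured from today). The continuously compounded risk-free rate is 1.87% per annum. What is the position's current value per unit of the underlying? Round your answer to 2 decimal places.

PV(remaining coupons) I = 1.22·e^(−0.0187·3/12) = 1.2143
Current forward F = (S − I)·e^(rT) = (105.75 − 1.2143)·e^(0.0187·10/12) = 104.5357 × 1.015705 = 106.1774
Value (long) = (F − K)·e^(−rT) = (106.1774 − 94.68) × 0.984537 = 11.3196
Short position value = −(long value) = -$11.32

-$11.32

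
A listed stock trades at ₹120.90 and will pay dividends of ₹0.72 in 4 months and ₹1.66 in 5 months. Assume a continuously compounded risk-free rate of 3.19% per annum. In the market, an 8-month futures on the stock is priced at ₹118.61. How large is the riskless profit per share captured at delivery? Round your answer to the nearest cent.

₹2.49 per share

PV(dividends) I = 0.72·e^(−0.0319·4/12) + 1.66·e^(−0.0319·5/12) = 2.3505
Fair futures F* = (S − I)·e^(rT) = (120.90 − 2.3505)·e^0.021267 = 118.5495 × 1.021495 = 121.0977
Market ₹118.61 < fair 121.0977: forward underpriced → reverse cash-and-carry (short the stock, invest proceeds at r, pay the dividends, go long the forward).
Profit at T = |F_mkt − F*| = |118.61 − 121.0977| = ₹2.49 per share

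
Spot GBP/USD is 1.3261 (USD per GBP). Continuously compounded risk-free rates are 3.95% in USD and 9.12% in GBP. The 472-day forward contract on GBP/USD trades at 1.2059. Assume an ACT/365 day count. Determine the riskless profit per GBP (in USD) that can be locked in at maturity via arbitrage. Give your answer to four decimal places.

Fair forward: F* = S·e^(carry·T), with carry = (r_USD − r_GBP) = 0.0395 − 0.0912 = -0.0517
F* = 1.3261 · e^(-0.0517 × 472/365) = 1.3261 · e^-0.066856 = 1.3261 × 0.935330 = 1.2403
Market 1.2059 < fair 1.2403: forward underpriced → reverse cash-and-carry (short spot, go long the forward).
At maturity, profit = |F_mkt − F*| = |1.2059 − 1.2403| = 0.0344 per GBP (in USD)

0.0344 per GBP (in USD)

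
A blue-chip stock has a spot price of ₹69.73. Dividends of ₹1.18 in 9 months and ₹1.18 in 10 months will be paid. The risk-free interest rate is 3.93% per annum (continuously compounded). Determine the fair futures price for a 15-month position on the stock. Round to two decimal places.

₹70.84

PV(dividends) I = 1.18·e^(−0.0393·9/12) + 1.18·e^(−0.0393·10/12)
I = 1.1457 + 1.1420 = 2.2877
F = (S − I)·e^(rT) = (69.73 − 2.2877) · e^(0.0393·15/12)
= 67.4423 · e^0.049125 = 67.4423 × 1.050352 = ₹70.84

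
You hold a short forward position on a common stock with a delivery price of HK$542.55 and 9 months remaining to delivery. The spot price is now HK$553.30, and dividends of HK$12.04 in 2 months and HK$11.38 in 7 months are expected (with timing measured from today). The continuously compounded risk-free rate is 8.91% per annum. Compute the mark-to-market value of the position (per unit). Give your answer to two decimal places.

PV(remaining dividends) I = 12.04·e^(−0.0891·2/12) + 11.38·e^(−0.0891·7/12) = 22.6662
Current forward F = (S − I)·e^(rT) = (553.30 − 22.6662)·e^(0.0891·9/12) = 530.6338 × 1.069108 = 567.3048
Value (long) = (F − K)·e^(−rT) = (567.3048 − 542.55) × 0.935359 = 23.1546
Short position value = −(long value) = -HK$23.15

-HK$23.15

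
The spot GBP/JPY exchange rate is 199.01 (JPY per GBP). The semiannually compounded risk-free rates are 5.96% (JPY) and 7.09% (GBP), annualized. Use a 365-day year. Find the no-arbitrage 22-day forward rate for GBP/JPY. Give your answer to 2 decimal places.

198.88

By covered interest parity, F = S · (1+r_JPY/2)^(2T) / (1+r_GBP/2)^(2T)
= 199.01 × 1.003546 / 1.004208 = 199.01 × 0.999341
F = 198.88 JPY per GBP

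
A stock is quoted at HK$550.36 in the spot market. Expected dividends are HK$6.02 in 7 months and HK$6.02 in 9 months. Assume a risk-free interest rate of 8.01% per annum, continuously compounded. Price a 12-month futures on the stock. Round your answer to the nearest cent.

PV(dividends) I = 6.02·e^(−0.0801·7/12) + 6.02·e^(−0.0801·9/12)
I = 5.7452 + 5.6690 = 11.4142
F = (S − I)·e^(rT) = (550.36 − 11.4142) · e^(0.0801·12/12)
= 538.9458 · e^0.080100 = 538.9458 × 1.083395 = HK$583.89

HK$583.89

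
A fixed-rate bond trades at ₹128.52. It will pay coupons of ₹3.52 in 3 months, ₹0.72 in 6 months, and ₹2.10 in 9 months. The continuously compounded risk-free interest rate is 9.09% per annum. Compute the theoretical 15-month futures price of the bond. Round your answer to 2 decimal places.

₹137.16

PV(coupons) I = 3.52·e^(−0.0909·3/12) + 0.72·e^(−0.0909·6/12) + 2.10·e^(−0.0909·9/12)
I = 3.4409 + 0.6880 + 1.9616 = 6.0905
F = (S − I)·e^(rT) = (128.52 − 6.0905) · e^(0.0909·15/12)
= 122.4295 · e^0.113625 = 122.4295 × 1.120332 = ₹137.16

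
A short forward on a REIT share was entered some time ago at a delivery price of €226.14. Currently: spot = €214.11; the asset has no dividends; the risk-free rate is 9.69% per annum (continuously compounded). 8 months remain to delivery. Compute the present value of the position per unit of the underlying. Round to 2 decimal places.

-€2.12

Current fair forward for the remaining 8 months: F = S·e^(r·T), r = 0.0969
F = 214.11 · e^(0.0969 × 8/12) = 214.11 × 1.066732 = 228.3980
Value of long forward = (F − K)·e^(−rT) = (228.3980 − 226.14) · e^(−0.0969·8/12)
= 2.2580 × 0.937442 = 2.12
Short position value = −(long value) = -€2.12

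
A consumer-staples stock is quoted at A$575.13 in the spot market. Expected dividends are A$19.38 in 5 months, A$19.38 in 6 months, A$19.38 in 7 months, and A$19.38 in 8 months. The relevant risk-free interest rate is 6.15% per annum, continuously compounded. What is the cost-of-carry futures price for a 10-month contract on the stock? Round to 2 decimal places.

A$526.45

PV(dividends) I = 19.38·e^(−0.0615·5/12) + 19.38·e^(−0.0615·6/12) + 19.38·e^(−0.0615·7/12) + 19.38·e^(−0.0615·8/12)
I = 18.8897 + 18.7931 + 18.6971 + 18.6015 = 74.9814
F = (S − I)·e^(rT) = (575.13 − 74.9814) · e^(0.0615·10/12)
= 500.1486 · e^0.051250 = 500.1486 × 1.052586 = A$526.45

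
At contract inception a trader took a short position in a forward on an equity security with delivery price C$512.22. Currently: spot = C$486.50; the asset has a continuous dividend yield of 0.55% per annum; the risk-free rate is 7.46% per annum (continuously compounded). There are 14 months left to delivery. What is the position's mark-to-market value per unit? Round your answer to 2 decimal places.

-C$13.86

Current fair forward for the remaining 14 months: F = S·e^((r − q)·T), (r − q) = 0.0746 − 0.0055 = 0.0691
F = 486.50 · e^(0.0691 × 14/12) = 486.50 × 1.083955 = 527.3441
Value of long forward = (F − K)·e^(−rT) = (527.3441 − 512.22) · e^(−0.0746·14/12)
= 15.1241 × 0.916647 = 13.86
Short position value = −(long value) = -C$13.86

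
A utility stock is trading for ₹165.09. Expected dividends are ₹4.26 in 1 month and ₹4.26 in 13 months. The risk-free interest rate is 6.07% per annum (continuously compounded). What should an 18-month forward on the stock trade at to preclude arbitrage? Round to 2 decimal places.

PV(dividends) I = 4.26·e^(−0.0607·1/12) + 4.26·e^(−0.0607·13/12)
I = 4.2385 + 3.9889 = 8.2274
F = (S − I)·e^(rT) = (165.09 − 8.2274) · e^(0.0607·18/12)
= 156.8626 · e^0.091050 = 156.8626 × 1.095324 = ₹171.82

₹171.82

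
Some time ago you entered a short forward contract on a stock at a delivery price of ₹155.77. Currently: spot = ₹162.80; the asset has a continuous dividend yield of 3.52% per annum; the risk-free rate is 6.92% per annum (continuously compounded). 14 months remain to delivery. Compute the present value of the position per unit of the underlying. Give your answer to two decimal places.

-₹12.56

Current fair forward for the remaining 14 months: F = S·e^((r − q)·T), (r − q) = 0.0692 − 0.0352 = 0.0340
F = 162.80 · e^(0.0340 × 14/12) = 162.80 × 1.040464 = 169.3875
Value of long forward = (F − K)·e^(−rT) = (169.3875 − 155.77) · e^(−0.0692·14/12)
= 13.6175 × 0.922440 = 12.56
Short position value = −(long value) = -₹12.56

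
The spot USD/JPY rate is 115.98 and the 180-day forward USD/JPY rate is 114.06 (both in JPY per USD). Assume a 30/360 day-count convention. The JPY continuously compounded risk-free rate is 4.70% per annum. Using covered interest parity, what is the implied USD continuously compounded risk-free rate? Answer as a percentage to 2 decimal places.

8.04%

F = S·e^((r_JPY − r_USD)T) ⇒ r_USD = r_JPY − ln(F/S)/T
ln(114.06/115.98) = -0.016693; /(180/360) = -0.033386
r_USD = 0.0470 + 0.033386 = 0.080386
r_USD = 8.04%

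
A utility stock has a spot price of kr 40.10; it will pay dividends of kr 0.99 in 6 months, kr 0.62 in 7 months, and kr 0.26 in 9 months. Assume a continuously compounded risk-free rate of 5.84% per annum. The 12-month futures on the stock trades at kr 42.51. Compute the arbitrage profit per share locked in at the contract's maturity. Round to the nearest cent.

kr 1.92 per share

PV(dividends) I = 0.99·e^(−0.0584·6/12) + 0.62·e^(−0.0584·7/12) + 0.26·e^(−0.0584·9/12) = 1.8096
Fair futures F* = (S − I)·e^(rT) = (40.10 − 1.8096)·e^0.058400 = 38.2904 × 1.060139 = 40.5931
Market kr 42.51 > fair 40.5931: forward overpriced → cash-and-carry (borrow at r, buy the stock and collect the dividends, short the forward).
Profit at T = |F_mkt − F*| = |42.51 − 40.5931| = kr 1.92 per share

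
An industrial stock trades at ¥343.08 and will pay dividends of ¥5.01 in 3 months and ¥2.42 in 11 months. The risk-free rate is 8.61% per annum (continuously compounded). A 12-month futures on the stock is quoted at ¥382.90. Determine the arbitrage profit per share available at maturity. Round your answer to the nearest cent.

PV(dividends) I = 5.01·e^(−0.0861·3/12) + 2.42·e^(−0.0861·11/12) = 7.1397
Fair futures F* = (S − I)·e^(rT) = (343.08 − 7.1397)·e^0.086100 = 335.9403 × 1.089915 = 366.1464
Market ¥382.90 > fair 366.1464: forward overpriced → cash-and-carry (borrow at r, buy the stock and collect the dividends, short the forward).
Profit at T = |F_mkt − F*| = |382.90 − 366.1464| = ¥16.75 per share

¥16.75 per share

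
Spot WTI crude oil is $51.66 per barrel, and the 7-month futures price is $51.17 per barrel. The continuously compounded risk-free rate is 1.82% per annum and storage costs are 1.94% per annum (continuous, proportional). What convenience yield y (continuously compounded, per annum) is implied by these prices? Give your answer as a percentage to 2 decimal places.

F = S·e^((r+u−y)T) ⇒ (r+u−y) = ln(F/S)/T
ln(51.17/51.66) = -0.009530; /T ⇒ -0.016337
y = r + u − ln(F/S)/T = 0.0182 + 0.0194 + 0.016337 = 0.053937
y = 5.39%

5.39%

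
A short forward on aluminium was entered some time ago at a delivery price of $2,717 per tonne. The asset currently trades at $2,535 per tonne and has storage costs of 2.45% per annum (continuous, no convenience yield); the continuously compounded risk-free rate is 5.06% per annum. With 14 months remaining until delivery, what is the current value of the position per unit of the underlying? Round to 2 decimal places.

Current fair forward for the remaining 14 months: F = S·e^((r + u)·T), (r + u) = 0.0506 + 0.0245 = 0.0751
F = 2535 · e^(0.0751 × 14/12) = 2535 × 1.09156961 = 2767.1290
Value of long forward = (F − K)·e^(−rT) = (2767.1290 − 2717) · e^(−0.0506·14/12)
= 50.1290 × 0.94267535 = 47.26
Short position value = −(long value) = -$47.26

-$47.26 per tonne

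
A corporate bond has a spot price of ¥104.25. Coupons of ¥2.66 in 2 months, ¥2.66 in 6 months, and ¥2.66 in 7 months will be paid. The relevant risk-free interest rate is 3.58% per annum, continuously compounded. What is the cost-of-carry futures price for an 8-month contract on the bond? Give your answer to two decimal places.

¥98.72

PV(coupons) I = 2.66·e^(−0.0358·2/12) + 2.66·e^(−0.0358·6/12) + 2.66·e^(−0.0358·7/12)
I = 2.6442 + 2.6128 + 2.6050 = 7.8620
F = (S − I)·e^(rT) = (104.25 − 7.8620) · e^(0.0358·8/12)
= 96.3880 · e^0.023867 = 96.3880 × 1.024154 = ¥98.72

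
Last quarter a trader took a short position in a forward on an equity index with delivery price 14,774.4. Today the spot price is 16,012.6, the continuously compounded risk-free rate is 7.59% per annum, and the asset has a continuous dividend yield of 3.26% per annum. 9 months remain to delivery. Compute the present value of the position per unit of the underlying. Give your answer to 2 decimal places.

Current fair forward for the remaining 9 months: F = S·e^((r − q)·T), (r − q) = 0.0759 − 0.0326 = 0.0433
F = 16012.6 · e^(0.0433 × 9/12) = 16012.6 × 1.03300807 = 16541.1450
Value of long forward = (F − K)·e^(−rT) = (16541.1450 − 14774.4) · e^(−0.0759·9/12)
= 1766.7450 × 0.94466492 = 1668.98
Short position value = −(long value) = -1668.98

-1668.98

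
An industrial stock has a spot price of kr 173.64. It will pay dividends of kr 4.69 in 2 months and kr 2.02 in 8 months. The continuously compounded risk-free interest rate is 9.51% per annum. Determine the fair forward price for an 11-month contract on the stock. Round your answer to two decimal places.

kr 182.35

PV(dividends) I = 4.69·e^(−0.0951·2/12) + 2.02·e^(−0.0951·8/12)
I = 4.6162 + 1.8959 = 6.5121
F = (S − I)·e^(rT) = (173.64 − 6.5121) · e^(0.0951·11/12)
= 167.1279 · e^0.087175 = 167.1279 × 1.091088 = kr 182.35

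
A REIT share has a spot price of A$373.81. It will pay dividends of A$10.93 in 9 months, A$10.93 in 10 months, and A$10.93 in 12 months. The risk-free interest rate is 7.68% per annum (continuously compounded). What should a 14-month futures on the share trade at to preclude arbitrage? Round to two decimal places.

PV(dividends) I = 10.93·e^(−0.0768·9/12) + 10.93·e^(−0.0768·10/12) + 10.93·e^(−0.0768·12/12)
I = 10.3182 + 10.2524 + 10.1220 = 30.6926
F = (S − I)·e^(rT) = (373.81 − 30.6926) · e^(0.0768·14/12)
= 343.1174 · e^0.089600 = 343.1174 × 1.093737 = A$375.28

A$375.28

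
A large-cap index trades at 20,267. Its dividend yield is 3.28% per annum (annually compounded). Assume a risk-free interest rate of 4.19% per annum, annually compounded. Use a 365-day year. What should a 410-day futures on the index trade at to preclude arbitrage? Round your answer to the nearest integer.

20,468

F = S · (1+r)^T / (1+q)^T
= 20267 × 1.047186 / 1.036918 = 20267 × 1.009902
F = 20,468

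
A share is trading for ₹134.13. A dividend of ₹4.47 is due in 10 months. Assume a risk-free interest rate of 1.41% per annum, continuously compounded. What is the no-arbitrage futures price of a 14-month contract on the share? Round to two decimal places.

PV(dividends) I = 4.47·e^(−0.0141·10/12)
I = 4.4178
F = (S − I)·e^(rT) = (134.13 − 4.4178) · e^(0.0141·14/12)
= 129.7122 · e^0.016450 = 129.7122 × 1.016586 = ₹131.86

₹131.86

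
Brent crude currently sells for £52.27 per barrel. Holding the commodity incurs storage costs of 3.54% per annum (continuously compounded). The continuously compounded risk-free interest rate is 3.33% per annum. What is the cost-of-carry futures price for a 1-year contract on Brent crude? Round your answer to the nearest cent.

Net carry = r + u − y = 0.0333 + 0.0354 − 0.0000 = 0.0687
F = S·e^((r+u−y)T) = 52.27 · e^(0.0687 × 1) = 52.27 · e^0.068700
= 52.27 × 1.071115 = £55.99 per barrel

£55.99 per barrel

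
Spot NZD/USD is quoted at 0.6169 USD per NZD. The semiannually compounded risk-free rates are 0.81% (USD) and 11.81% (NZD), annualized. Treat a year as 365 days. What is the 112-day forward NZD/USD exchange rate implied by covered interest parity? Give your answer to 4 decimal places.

By covered interest parity, F = S · (1+r_USD/2)^(2T) / (1+r_NZD/2)^(2T)
= 0.6169 × 1.002484 / 1.035836 = 0.6169 × 0.967802
F = 0.5970 USD per NZD

0.5970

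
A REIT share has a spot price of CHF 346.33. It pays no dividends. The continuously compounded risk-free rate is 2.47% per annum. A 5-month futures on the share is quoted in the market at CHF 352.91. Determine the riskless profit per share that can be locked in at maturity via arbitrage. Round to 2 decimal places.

CHF 3.00 per share

Fair futures: F* = S·e^(carry·T), with carry = r = 0.0247
F* = 346.33 · e^(0.0247 × 5/12) = 346.33 · e^0.010292 = 346.33 × 1.010345 = CHF 349.9128
Market CHF 352.91 > fair CHF 349.9128: forward overpriced → cash-and-carry (buy spot, short the forward).
At maturity, profit = |F_mkt − F*| = |352.91 − 349.9128| = CHF 3.00 per share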